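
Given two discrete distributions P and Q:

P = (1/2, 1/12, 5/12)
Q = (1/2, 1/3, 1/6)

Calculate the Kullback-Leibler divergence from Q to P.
D(P||Q) = Σ P(i) log₂(P(i)/Q(i))
  i=0: (1/2) × log₂((1/2)/(1/2)) = (1/2) × log₂(1) = 0.0000
  i=1: (1/12) × log₂((1/12)/(1/3)) = (1/12) × log₂(1/4) = -0.1667
  i=2: (5/12) × log₂((5/12)/(1/6)) = (5/12) × log₂(5/2) = 0.5508
D(P||Q) = 0.0000 - 0.1667 + 0.5508
  = 0.3841 bits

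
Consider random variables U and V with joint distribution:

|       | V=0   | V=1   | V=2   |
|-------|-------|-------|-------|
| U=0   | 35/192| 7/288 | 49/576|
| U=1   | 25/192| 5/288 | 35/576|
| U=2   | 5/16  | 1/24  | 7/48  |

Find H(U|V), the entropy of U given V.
Marginal P(V) (column sums):
  P(V=0) = 35/192 + 25/192 + 5/16 = 5/8
  P(V=1) = 7/288 + 5/288 + 1/24 = 1/12
  P(V=2) = 49/576 + 35/576 + 7/48 = 7/24

H(U|V) = -Σ P(U,V)·log₂ P(U|V), where P(U|V) = P(U,V) / P(V)
  (U=0,V=0): P(U|V) = (35/192)/(5/8) = 7/24;  -(35/192)·log₂(7/24) = 0.3240
  (U=0,V=1): P(U|V) = (7/288)/(1/12) = 7/24;  -(7/288)·log₂(7/24) = 0.0432
  (U=0,V=2): P(U|V) = (49/576)/(7/24) = 7/24;  -(49/576)·log₂(7/24) = 0.1512
  (U=1,V=0): P(U|V) = (25/192)/(5/8) = 5/24;  -(25/192)·log₂(5/24) = 0.2947
  (U=1,V=1): P(U|V) = (5/288)/(1/12) = 5/24;  -(5/288)·log₂(5/24) = 0.0393
  (U=1,V=2): P(U|V) = (35/576)/(7/24) = 5/24;  -(35/576)·log₂(5/24) = 0.1375
  (U=2,V=0): P(U|V) = (5/16)/(5/8) = 1/2;  -(5/16)·log₂(1/2) = 0.3125
  (U=2,V=1): P(U|V) = (1/24)/(1/12) = 1/2;  -(1/24)·log₂(1/2) = 0.0417
  (U=2,V=2): P(U|V) = (7/48)/(7/24) = 1/2;  -(7/48)·log₂(1/2) = 0.1458
H(U|V) = 0.3240 + 0.0432 + 0.1512 + 0.2947 + 0.0393 + 0.1375 + 0.3125 + 0.0417 + 0.1458
  = 1.4899 bits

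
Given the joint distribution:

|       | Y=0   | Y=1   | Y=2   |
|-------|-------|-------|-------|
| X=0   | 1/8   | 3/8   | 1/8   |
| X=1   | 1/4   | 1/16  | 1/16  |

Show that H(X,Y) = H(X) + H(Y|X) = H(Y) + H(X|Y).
Marginal P(X) (row sums):
  P(X=0) = 1/8 + 3/8 + 1/8 = 5/8
  P(X=1) = 1/4 + 1/16 + 1/16 = 3/8
Marginal P(Y) (column sums):
  P(Y=0) = 1/8 + 1/4 = 3/8
  P(Y=1) = 3/8 + 1/16 = 7/16
  P(Y=2) = 1/8 + 1/16 = 3/16

Decomposition 1: H(X) + H(Y|X)
H(X) = -[(5/8)·log₂(5/8) + (3/8)·log₂(3/8)]
  = 0.4238 + 0.5306
  = 0.9544 bits
H(Y|X) = -Σ P(X,Y)·log₂ P(Y|X), where P(Y|X) = P(X,Y) / P(X)
  (X=0,Y=0): P(Y|X) = (1/8)/(5/8) = 1/5;  -(1/8)·log₂(1/5) = 0.2902
  (X=0,Y=1): P(Y|X) = (3/8)/(5/8) = 3/5;  -(3/8)·log₂(3/5) = 0.2764
  (X=0,Y=2): P(Y|X) = (1/8)/(5/8) = 1/5;  -(1/8)·log₂(1/5) = 0.2902
  (X=1,Y=0): P(Y|X) = (1/4)/(3/8) = 2/3;  -(1/4)·log₂(2/3) = 0.1462
  (X=1,Y=1): P(Y|X) = (1/16)/(3/8) = 1/6;  -(1/16)·log₂(1/6) = 0.1616
  (X=1,Y=2): P(Y|X) = (1/16)/(3/8) = 1/6;  -(1/16)·log₂(1/6) = 0.1616
H(Y|X) = 0.2902 + 0.2764 + 0.2902 + 0.1462 + 0.1616 + 0.1616
  = 1.3262 bits
H(X) + H(Y|X) = 0.9544 + 1.3262 = 2.2806 bits

Decomposition 2: H(Y) + H(X|Y)
H(Y) = -[(3/8)·log₂(3/8) + (7/16)·log₂(7/16) + (3/16)·log₂(3/16)]
  = 0.5306 + 0.5218 + 0.4528
  = 1.5052 bits
H(X|Y) = -Σ P(X,Y)·log₂ P(X|Y), where P(X|Y) = P(X,Y) / P(Y)
  (X=0,Y=0): P(X|Y) = (1/8)/(3/8) = 1/3;  -(1/8)·log₂(1/3) = 0.1981
  (X=0,Y=1): P(X|Y) = (3/8)/(7/16) = 6/7;  -(3/8)·log₂(6/7) = 0.0834
  (X=0,Y=2): P(X|Y) = (1/8)/(3/16) = 2/3;  -(1/8)·log₂(2/3) = 0.0731
  (X=1,Y=0): P(X|Y) = (1/4)/(3/8) = 2/3;  -(1/4)·log₂(2/3) = 0.1462
  (X=1,Y=1): P(X|Y) = (1/16)/(7/16) = 1/7;  -(1/16)·log₂(1/7) = 0.1755
  (X=1,Y=2): P(X|Y) = (1/16)/(3/16) = 1/3;  -(1/16)·log₂(1/3) = 0.0991
H(X|Y) = 0.1981 + 0.0834 + 0.0731 + 0.1462 + 0.1755 + 0.0991
  = 0.7754 bits
H(Y) + H(X|Y) = 1.5052 + 0.7754 = 2.2806 bits

Direct computation of the joint entropy:
H(X,Y) = -[(1/8)·log₂(1/8) + (3/8)·log₂(3/8) + (1/8)·log₂(1/8) + (1/4)·log₂(1/4) + (1/16)·log₂(1/16) + (1/16)·log₂(1/16)]
  = 0.3750 + 0.5306 + 0.3750 + 0.5000 + 0.2500 + 0.2500
  = 2.2806 bits

All three agree: H(X,Y) = 2.2806 bits ✓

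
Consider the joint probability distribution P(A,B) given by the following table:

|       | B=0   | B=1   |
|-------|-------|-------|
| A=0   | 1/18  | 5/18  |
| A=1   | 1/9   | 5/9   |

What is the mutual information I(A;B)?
Marginal P(A) (row sums):
  P(A=0) = 1/18 + 5/18 = 1/3
  P(A=1) = 1/9 + 5/9 = 2/3
Marginal P(B) (column sums):
  P(B=0) = 1/18 + 1/9 = 1/6
  P(B=1) = 5/18 + 5/9 = 5/6

H(A) = -[(1/3)·log₂(1/3) + (2/3)·log₂(2/3)]
  = 0.5283 + 0.3900
  = 0.9183 bits
H(B) = -[(1/6)·log₂(1/6) + (5/6)·log₂(5/6)]
  = 0.4308 + 0.2192
  = 0.6500 bits
H(A,B) = -[(1/18)·log₂(1/18) + (5/18)·log₂(5/18) + (1/9)·log₂(1/9) + (5/9)·log₂(5/9)]
  = 0.2317 + 0.5133 + 0.3522 + 0.4711
  = 1.5683 bits

I(A;B) = H(A) + H(B) - H(A,B)
  = 0.9183 + 0.6500 - 1.5683
  = 0.0000 bits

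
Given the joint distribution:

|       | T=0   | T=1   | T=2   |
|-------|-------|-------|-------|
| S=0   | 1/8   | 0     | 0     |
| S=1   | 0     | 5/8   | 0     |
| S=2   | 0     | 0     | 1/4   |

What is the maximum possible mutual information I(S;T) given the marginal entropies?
The upper bound on mutual information is I(S;T) ≤ min(H(S), H(T)).

Marginal P(S) (row sums):
  P(S=0) = 1/8 + 0 + 0 = 1/8
  P(S=1) = 0 + 5/8 + 0 = 5/8
  P(S=2) = 0 + 0 + 1/4 = 1/4
Marginal P(T) (column sums):
  P(T=0) = 1/8 + 0 + 0 = 1/8
  P(T=1) = 0 + 5/8 + 0 = 5/8
  P(T=2) = 0 + 0 + 1/4 = 1/4

H(S) = -[(1/8)·log₂(1/8) + (5/8)·log₂(5/8) + (1/4)·log₂(1/4)]
  = 0.3750 + 0.4238 + 0.5000
  = 1.2988 bits
H(T) = -[(1/8)·log₂(1/8) + (5/8)·log₂(5/8) + (1/4)·log₂(1/4)]
  = 0.3750 + 0.4238 + 0.5000
  = 1.2988 bits

Maximum possible I(S;T) = min(1.2988, 1.2988) = 1.2988 bits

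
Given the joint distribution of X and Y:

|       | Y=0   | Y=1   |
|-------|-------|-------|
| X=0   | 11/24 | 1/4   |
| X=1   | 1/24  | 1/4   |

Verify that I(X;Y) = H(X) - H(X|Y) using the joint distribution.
Left side, from I(X;Y) = H(X) + H(Y) - H(X,Y):
Marginal P(X) (row sums):
  P(X=0) = 11/24 + 1/4 = 17/24
  P(X=1) = 1/24 + 1/4 = 7/24
Marginal P(Y) (column sums):
  P(Y=0) = 11/24 + 1/24 = 1/2
  P(Y=1) = 1/4 + 1/4 = 1/2

H(X) = -[(17/24)·log₂(17/24) + (7/24)·log₂(7/24)]
  = 0.3524 + 0.5185
  = 0.8709 bits
H(Y) = -[(1/2)·log₂(1/2) + (1/2)·log₂(1/2)]
  = 0.5000 + 0.5000
  = 1.0000 bits
H(X,Y) = -[(11/24)·log₂(11/24) + (1/4)·log₂(1/4) + (1/24)·log₂(1/24) + (1/4)·log₂(1/4)]
  = 0.5159 + 0.5000 + 0.1910 + 0.5000
  = 1.7069 bits

I(X;Y) = H(X) + H(Y) - H(X,Y)
  = 0.8709 + 1.0000 - 1.7069
  = 0.1640 bits

Right side, with H(X|Y) computed directly from the conditional probabilities:
H(X|Y) = -Σ P(X,Y)·log₂ P(X|Y), where P(X|Y) = P(X,Y) / P(Y)
  (X=0,Y=0): P(X|Y) = (11/24)/(1/2) = 11/12;  -(11/24)·log₂(11/12) = 0.0575
  (X=0,Y=1): P(X|Y) = (1/4)/(1/2) = 1/2;  -(1/4)·log₂(1/2) = 0.2500
  (X=1,Y=0): P(X|Y) = (1/24)/(1/2) = 1/12;  -(1/24)·log₂(1/12) = 0.1494
  (X=1,Y=1): P(X|Y) = (1/4)/(1/2) = 1/2;  -(1/4)·log₂(1/2) = 0.2500
H(X|Y) = 0.0575 + 0.2500 + 0.1494 + 0.2500
  = 0.7069 bits
H(X) - H(X|Y) = 0.8709 - 0.7069 = 0.1640 bits

Both sides equal 0.1640 bits, so I(X;Y) = H(X) - H(X|Y) ✓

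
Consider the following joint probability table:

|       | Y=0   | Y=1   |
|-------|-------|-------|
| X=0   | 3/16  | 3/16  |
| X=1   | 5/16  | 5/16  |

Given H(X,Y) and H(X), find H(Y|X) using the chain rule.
From the chain rule: H(X,Y) = H(X) + H(Y|X)
Therefore: H(Y|X) = H(X,Y) - H(X)

H(X,Y) = -[(3/16)·log₂(3/16) + (3/16)·log₂(3/16) + (5/16)·log₂(5/16) + (5/16)·log₂(5/16)]
  = 0.4528 + 0.4528 + 0.5244 + 0.5244
  = 1.9544 bits
Marginal P(X) (row sums):
  P(X=0) = 3/16 + 3/16 = 3/8
  P(X=1) = 5/16 + 5/16 = 5/8
H(X) = -[(3/8)·log₂(3/8) + (5/8)·log₂(5/8)]
  = 0.5306 + 0.4238
  = 0.9544 bits

H(Y|X) = 1.9544 - 0.9544 = 1.0000 bits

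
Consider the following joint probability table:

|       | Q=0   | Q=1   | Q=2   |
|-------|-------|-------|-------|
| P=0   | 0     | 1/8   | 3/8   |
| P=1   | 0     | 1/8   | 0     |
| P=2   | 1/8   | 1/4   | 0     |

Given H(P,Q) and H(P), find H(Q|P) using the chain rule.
From the chain rule: H(P,Q) = H(P) + H(Q|P)
Therefore: H(Q|P) = H(P,Q) - H(P)

H(P,Q) = -[(1/8)·log₂(1/8) + (3/8)·log₂(3/8) + (1/8)·log₂(1/8) + (1/8)·log₂(1/8) + (1/4)·log₂(1/4)]
  = 0.3750 + 0.5306 + 0.3750 + 0.3750 + 0.5000
  = 2.1556 bits
Marginal P(P) (row sums):
  P(P=0) = 0 + 1/8 + 3/8 = 1/2
  P(P=1) = 0 + 1/8 + 0 = 1/8
  P(P=2) = 1/8 + 1/4 + 0 = 3/8
H(P) = -[(1/2)·log₂(1/2) + (1/8)·log₂(1/8) + (3/8)·log₂(3/8)]
  = 0.5000 + 0.3750 + 0.5306
  = 1.4056 bits

H(Q|P) = 2.1556 - 1.4056 = 0.7500 bits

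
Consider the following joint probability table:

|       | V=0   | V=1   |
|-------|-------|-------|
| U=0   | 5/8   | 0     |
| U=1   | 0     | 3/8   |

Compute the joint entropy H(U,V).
H(U,V) = -Σ P(U,V) log₂ P(U,V), summed over the non-zero cells:
H(U,V) = -[(5/8)·log₂(5/8) + (3/8)·log₂(3/8)]
  = 0.4238 + 0.5306
  = 0.9544 bits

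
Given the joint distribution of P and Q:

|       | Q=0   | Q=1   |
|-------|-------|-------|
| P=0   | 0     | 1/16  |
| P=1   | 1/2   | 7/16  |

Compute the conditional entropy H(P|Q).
Marginal P(Q) (column sums):
  P(Q=0) = 0 + 1/2 = 1/2
  P(Q=1) = 1/16 + 7/16 = 1/2

H(P|Q) = -Σ P(P,Q)·log₂ P(P|Q), where P(P|Q) = P(P,Q) / P(Q)
  (cells with P(P,Q) = 0 contribute 0)
  (P=0,Q=1): P(P|Q) = (1/16)/(1/2) = 1/8;  -(1/16)·log₂(1/8) = 0.1875
  (P=1,Q=0): P(P|Q) = (1/2)/(1/2) = 1;  -(1/2)·log₂(1) = 0.0000
  (P=1,Q=1): P(P|Q) = (7/16)/(1/2) = 7/8;  -(7/16)·log₂(7/8) = 0.0843
H(P|Q) = 0.1875 + 0.0000 + 0.0843
  = 0.2718 bits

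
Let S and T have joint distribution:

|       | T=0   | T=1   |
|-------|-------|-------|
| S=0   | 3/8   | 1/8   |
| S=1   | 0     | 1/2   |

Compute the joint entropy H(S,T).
H(S,T) = -Σ P(S,T) log₂ P(S,T), summed over the non-zero cells:
H(S,T) = -[(3/8)·log₂(3/8) + (1/8)·log₂(1/8) + (1/2)·log₂(1/2)]
  = 0.5306 + 0.3750 + 0.5000
  = 1.4056 bits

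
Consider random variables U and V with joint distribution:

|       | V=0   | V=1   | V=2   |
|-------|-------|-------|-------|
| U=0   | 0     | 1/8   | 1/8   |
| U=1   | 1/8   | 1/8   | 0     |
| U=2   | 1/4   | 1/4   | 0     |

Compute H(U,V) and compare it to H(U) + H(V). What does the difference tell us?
Marginal P(U) (row sums):
  P(U=0) = 0 + 1/8 + 1/8 = 1/4
  P(U=1) = 1/8 + 1/8 + 0 = 1/4
  P(U=2) = 1/4 + 1/4 + 0 = 1/2
Marginal P(V) (column sums):
  P(V=0) = 0 + 1/8 + 1/4 = 3/8
  P(V=1) = 1/8 + 1/8 + 1/4 = 1/2
  P(V=2) = 1/8 + 0 + 0 = 1/8

H(U,V) = -[(1/8)·log₂(1/8) + (1/8)·log₂(1/8) + (1/8)·log₂(1/8) + (1/8)·log₂(1/8) + (1/4)·log₂(1/4) + (1/4)·log₂(1/4)]
  = 0.3750 + 0.3750 + 0.3750 + 0.3750 + 0.5000 + 0.5000
  = 2.5000 bits
H(U) = -[(1/4)·log₂(1/4) + (1/4)·log₂(1/4) + (1/2)·log₂(1/2)]
  = 0.5000 + 0.5000 + 0.5000
  = 1.5000 bits
H(V) = -[(3/8)·log₂(3/8) + (1/2)·log₂(1/2) + (1/8)·log₂(1/8)]
  = 0.5306 + 0.5000 + 0.3750
  = 1.4056 bits

H(U) + H(V) = 1.5000 + 1.4056 = 2.9056 bits
Difference: H(U) + H(V) - H(U,V) = 2.9056 - 2.5000 = 0.4056 bits = I(U;V)

The difference is the mutual information; it is positive here, so U and V are dependent (knowing one reduces uncertainty about the other by 0.4056 bits).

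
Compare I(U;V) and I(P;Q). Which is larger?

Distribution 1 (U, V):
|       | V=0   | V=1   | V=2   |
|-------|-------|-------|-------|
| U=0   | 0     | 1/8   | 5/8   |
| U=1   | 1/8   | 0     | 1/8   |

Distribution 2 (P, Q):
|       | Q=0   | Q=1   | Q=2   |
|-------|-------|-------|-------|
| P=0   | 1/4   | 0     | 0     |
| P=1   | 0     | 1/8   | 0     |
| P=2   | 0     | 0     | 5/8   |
Distribution 1 (U, V):
Marginal P(U) (row sums):
  P(U=0) = 0 + 1/8 + 5/8 = 3/4
  P(U=1) = 1/8 + 0 + 1/8 = 1/4
Marginal P(V) (column sums):
  P(V=0) = 0 + 1/8 = 1/8
  P(V=1) = 1/8 + 0 = 1/8
  P(V=2) = 5/8 + 1/8 = 3/4

H(U) = -[(3/4)·log₂(3/4) + (1/4)·log₂(1/4)]
  = 0.3113 + 0.5000
  = 0.8113 bits
H(V) = -[(1/8)·log₂(1/8) + (1/8)·log₂(1/8) + (3/4)·log₂(3/4)]
  = 0.3750 + 0.3750 + 0.3113
  = 1.0613 bits
H(U,V) = -[(1/8)·log₂(1/8) + (5/8)·log₂(5/8) + (1/8)·log₂(1/8) + (1/8)·log₂(1/8)]
  = 0.3750 + 0.4238 + 0.3750 + 0.3750
  = 1.5488 bits

I(U;V) = H(U) + H(V) - H(U,V)
  = 0.8113 + 1.0613 - 1.5488
  = 0.3238 bits

Distribution 2 (P, Q):
Marginal P(P) (row sums):
  P(P=0) = 1/4 + 0 + 0 = 1/4
  P(P=1) = 0 + 1/8 + 0 = 1/8
  P(P=2) = 0 + 0 + 5/8 = 5/8
Marginal P(Q) (column sums):
  P(Q=0) = 1/4 + 0 + 0 = 1/4
  P(Q=1) = 0 + 1/8 + 0 = 1/8
  P(Q=2) = 0 + 0 + 5/8 = 5/8

H(P) = -[(1/4)·log₂(1/4) + (1/8)·log₂(1/8) + (5/8)·log₂(5/8)]
  = 0.5000 + 0.3750 + 0.4238
  = 1.2988 bits
H(Q) = -[(1/4)·log₂(1/4) + (1/8)·log₂(1/8) + (5/8)·log₂(5/8)]
  = 0.5000 + 0.3750 + 0.4238
  = 1.2988 bits
H(P,Q) = -[(1/4)·log₂(1/4) + (1/8)·log₂(1/8) + (5/8)·log₂(5/8)]
  = 0.5000 + 0.3750 + 0.4238
  = 1.2988 bits

I(P;Q) = H(P) + H(Q) - H(P,Q)
  = 1.2988 + 1.2988 - 1.2988
  = 1.2988 bits

I(P;Q) = 1.2988 bits > I(U;V) = 0.3238 bits, so (P, Q) has the higher mutual information (stronger dependence).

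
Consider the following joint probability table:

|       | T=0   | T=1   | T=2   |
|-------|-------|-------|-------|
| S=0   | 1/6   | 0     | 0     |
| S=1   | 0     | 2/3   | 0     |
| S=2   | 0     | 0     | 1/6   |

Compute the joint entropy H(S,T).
H(S,T) = -Σ P(S,T) log₂ P(S,T), summed over the non-zero cells:
H(S,T) = -[(1/6)·log₂(1/6) + (2/3)·log₂(2/3) + (1/6)·log₂(1/6)]
  = 0.4308 + 0.3900 + 0.4308
  = 1.2516 bits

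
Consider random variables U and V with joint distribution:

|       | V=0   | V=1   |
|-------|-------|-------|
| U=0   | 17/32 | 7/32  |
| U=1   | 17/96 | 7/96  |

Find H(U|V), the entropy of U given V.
Marginal P(V) (column sums):
  P(V=0) = 17/32 + 17/96 = 17/24
  P(V=1) = 7/32 + 7/96 = 7/24

H(U|V) = -Σ P(U,V)·log₂ P(U|V), where P(U|V) = P(U,V) / P(V)
  (U=0,V=0): P(U|V) = (17/32)/(17/24) = 3/4;  -(17/32)·log₂(3/4) = 0.2205
  (U=0,V=1): P(U|V) = (7/32)/(7/24) = 3/4;  -(7/32)·log₂(3/4) = 0.0908
  (U=1,V=0): P(U|V) = (17/96)/(17/24) = 1/4;  -(17/96)·log₂(1/4) = 0.3542
  (U=1,V=1): P(U|V) = (7/96)/(7/24) = 1/4;  -(7/96)·log₂(1/4) = 0.1458
H(U|V) = 0.2205 + 0.0908 + 0.3542 + 0.1458
  = 0.8113 bits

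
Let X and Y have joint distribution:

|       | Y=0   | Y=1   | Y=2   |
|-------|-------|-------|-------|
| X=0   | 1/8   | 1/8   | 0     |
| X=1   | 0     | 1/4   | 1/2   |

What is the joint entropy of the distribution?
H(X,Y) = -Σ P(X,Y) log₂ P(X,Y), summed over the non-zero cells:
H(X,Y) = -[(1/8)·log₂(1/8) + (1/8)·log₂(1/8) + (1/4)·log₂(1/4) + (1/2)·log₂(1/2)]
  = 0.3750 + 0.3750 + 0.5000 + 0.5000
  = 1.7500 bits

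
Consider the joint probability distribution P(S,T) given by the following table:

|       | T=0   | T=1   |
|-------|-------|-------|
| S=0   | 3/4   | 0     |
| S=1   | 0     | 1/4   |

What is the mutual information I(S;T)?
Marginal P(S) (row sums):
  P(S=0) = 3/4 + 0 = 3/4
  P(S=1) = 0 + 1/4 = 1/4
Marginal P(T) (column sums):
  P(T=0) = 3/4 + 0 = 3/4
  P(T=1) = 0 + 1/4 = 1/4

H(S) = -[(3/4)·log₂(3/4) + (1/4)·log₂(1/4)]
  = 0.3113 + 0.5000
  = 0.8113 bits
H(T) = -[(3/4)·log₂(3/4) + (1/4)·log₂(1/4)]
  = 0.3113 + 0.5000
  = 0.8113 bits
H(S,T) = -[(3/4)·log₂(3/4) + (1/4)·log₂(1/4)]
  = 0.3113 + 0.5000
  = 0.8113 bits

I(S;T) = H(S) + H(T) - H(S,T)
  = 0.8113 + 0.8113 - 0.8113
  = 0.8113 bits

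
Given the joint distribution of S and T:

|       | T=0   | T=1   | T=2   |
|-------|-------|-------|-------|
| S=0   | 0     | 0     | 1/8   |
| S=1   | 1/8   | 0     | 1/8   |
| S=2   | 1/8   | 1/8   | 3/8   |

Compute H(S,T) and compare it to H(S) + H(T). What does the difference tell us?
Marginal P(S) (row sums):
  P(S=0) = 0 + 0 + 1/8 = 1/8
  P(S=1) = 1/8 + 0 + 1/8 = 1/4
  P(S=2) = 1/8 + 1/8 + 3/8 = 5/8
Marginal P(T) (column sums):
  P(T=0) = 0 + 1/8 + 1/8 = 1/4
  P(T=1) = 0 + 0 + 1/8 = 1/8
  P(T=2) = 1/8 + 1/8 + 3/8 = 5/8

H(S,T) = -[(1/8)·log₂(1/8) + (1/8)·log₂(1/8) + (1/8)·log₂(1/8) + (1/8)·log₂(1/8) + (1/8)·log₂(1/8) + (3/8)·log₂(3/8)]
  = 0.3750 + 0.3750 + 0.3750 + 0.3750 + 0.3750 + 0.5306
  = 2.4056 bits
H(S) = -[(1/8)·log₂(1/8) + (1/4)·log₂(1/4) + (5/8)·log₂(5/8)]
  = 0.3750 + 0.5000 + 0.4238
  = 1.2988 bits
H(T) = -[(1/4)·log₂(1/4) + (1/8)·log₂(1/8) + (5/8)·log₂(5/8)]
  = 0.5000 + 0.3750 + 0.4238
  = 1.2988 bits

H(S) + H(T) = 1.2988 + 1.2988 = 2.5976 bits
Difference: H(S) + H(T) - H(S,T) = 2.5976 - 2.4056 = 0.1920 bits = I(S;T)

The difference is the mutual information; it is positive here, so S and T are dependent (knowing one reduces uncertainty about the other by 0.1920 bits).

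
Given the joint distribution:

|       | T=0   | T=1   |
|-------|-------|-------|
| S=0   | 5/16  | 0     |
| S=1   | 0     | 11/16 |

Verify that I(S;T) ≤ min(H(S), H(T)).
Marginal P(S) (row sums):
  P(S=0) = 5/16 + 0 = 5/16
  P(S=1) = 0 + 11/16 = 11/16
Marginal P(T) (column sums):
  P(T=0) = 5/16 + 0 = 5/16
  P(T=1) = 0 + 11/16 = 11/16

H(S) = -[(5/16)·log₂(5/16) + (11/16)·log₂(11/16)]
  = 0.5244 + 0.3716
  = 0.8960 bits
H(T) = -[(5/16)·log₂(5/16) + (11/16)·log₂(11/16)]
  = 0.5244 + 0.3716
  = 0.8960 bits
H(S,T) = -[(5/16)·log₂(5/16) + (11/16)·log₂(11/16)]
  = 0.5244 + 0.3716
  = 0.8960 bits

I(S;T) = H(S) + H(T) - H(S,T)
  = 0.8960 + 0.8960 - 0.8960
  = 0.8960 bits

min(H(S), H(T)) = min(0.8960, 0.8960) = 0.8960 bits
Since 0.8960 ≤ 0.8960, the bound is satisfied ✓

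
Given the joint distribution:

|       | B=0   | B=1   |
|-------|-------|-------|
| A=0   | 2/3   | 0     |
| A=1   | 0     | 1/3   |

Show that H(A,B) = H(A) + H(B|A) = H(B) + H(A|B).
Marginal P(A) (row sums):
  P(A=0) = 2/3 + 0 = 2/3
  P(A=1) = 0 + 1/3 = 1/3
Marginal P(B) (column sums):
  P(B=0) = 2/3 + 0 = 2/3
  P(B=1) = 0 + 1/3 = 1/3

Decomposition 1: H(A) + H(B|A)
H(A) = -[(2/3)·log₂(2/3) + (1/3)·log₂(1/3)]
  = 0.3900 + 0.5283
  = 0.9183 bits
H(B|A) = -Σ P(A,B)·log₂ P(B|A), where P(B|A) = P(A,B) / P(A)
  (cells with P(A,B) = 0 contribute 0)
  (A=0,B=0): P(B|A) = (2/3)/(2/3) = 1;  -(2/3)·log₂(1) = 0.0000
  (A=1,B=1): P(B|A) = (1/3)/(1/3) = 1;  -(1/3)·log₂(1) = 0.0000
H(B|A) = 0.0000 + 0.0000
  = 0.0000 bits
H(A) + H(B|A) = 0.9183 + 0.0000 = 0.9183 bits

Decomposition 2: H(B) + H(A|B)
H(B) = -[(2/3)·log₂(2/3) + (1/3)·log₂(1/3)]
  = 0.3900 + 0.5283
  = 0.9183 bits
H(A|B) = -Σ P(A,B)·log₂ P(A|B), where P(A|B) = P(A,B) / P(B)
  (cells with P(A,B) = 0 contribute 0)
  (A=0,B=0): P(A|B) = (2/3)/(2/3) = 1;  -(2/3)·log₂(1) = 0.0000
  (A=1,B=1): P(A|B) = (1/3)/(1/3) = 1;  -(1/3)·log₂(1) = 0.0000
H(A|B) = 0.0000 + 0.0000
  = 0.0000 bits
H(B) + H(A|B) = 0.9183 + 0.0000 = 0.9183 bits

Direct computation of the joint entropy:
H(A,B) = -[(2/3)·log₂(2/3) + (1/3)·log₂(1/3)]
  = 0.3900 + 0.5283
  = 0.9183 bits

All three agree: H(A,B) = 0.9183 bits ✓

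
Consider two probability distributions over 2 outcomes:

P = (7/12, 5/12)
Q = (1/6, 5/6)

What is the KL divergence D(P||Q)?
D(P||Q) = Σ P(i) log₂(P(i)/Q(i))
  i=0: (7/12) × log₂((7/12)/(1/6)) = (7/12) × log₂(7/2) = 1.0543
  i=1: (5/12) × log₂((5/12)/(5/6)) = (5/12) × log₂(1/2) = -0.4167
D(P||Q) = 1.0543 - 0.4167
  = 0.6376 bits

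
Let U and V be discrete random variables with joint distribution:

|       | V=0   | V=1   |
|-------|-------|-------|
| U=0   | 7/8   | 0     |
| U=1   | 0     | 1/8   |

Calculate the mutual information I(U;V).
Marginal P(U) (row sums):
  P(U=0) = 7/8 + 0 = 7/8
  P(U=1) = 0 + 1/8 = 1/8
Marginal P(V) (column sums):
  P(V=0) = 7/8 + 0 = 7/8
  P(V=1) = 0 + 1/8 = 1/8

H(U) = -[(7/8)·log₂(7/8) + (1/8)·log₂(1/8)]
  = 0.1686 + 0.3750
  = 0.5436 bits
H(V) = -[(7/8)·log₂(7/8) + (1/8)·log₂(1/8)]
  = 0.1686 + 0.3750
  = 0.5436 bits
H(U,V) = -[(7/8)·log₂(7/8) + (1/8)·log₂(1/8)]
  = 0.1686 + 0.3750
  = 0.5436 bits

I(U;V) = H(U) + H(V) - H(U,V)
  = 0.5436 + 0.5436 - 0.5436
  = 0.5436 bits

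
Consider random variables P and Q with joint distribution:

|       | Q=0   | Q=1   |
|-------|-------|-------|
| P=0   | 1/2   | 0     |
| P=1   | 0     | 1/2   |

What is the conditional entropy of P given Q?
Marginal P(Q) (column sums):
  P(Q=0) = 1/2 + 0 = 1/2
  P(Q=1) = 0 + 1/2 = 1/2

H(P|Q) = -Σ P(P,Q)·log₂ P(P|Q), where P(P|Q) = P(P,Q) / P(Q)
  (cells with P(P,Q) = 0 contribute 0)
  (P=0,Q=0): P(P|Q) = (1/2)/(1/2) = 1;  -(1/2)·log₂(1) = 0.0000
  (P=1,Q=1): P(P|Q) = (1/2)/(1/2) = 1;  -(1/2)·log₂(1) = 0.0000
H(P|Q) = 0.0000 + 0.0000
  = 0.0000 bits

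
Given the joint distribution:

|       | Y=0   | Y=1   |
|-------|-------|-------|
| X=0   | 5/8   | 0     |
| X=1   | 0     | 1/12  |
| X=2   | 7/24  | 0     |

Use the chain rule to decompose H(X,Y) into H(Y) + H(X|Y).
By the chain rule: H(X,Y) = H(Y) + H(X|Y)

Marginal P(Y) (column sums):
  P(Y=0) = 5/8 + 0 + 7/24 = 11/12
  P(Y=1) = 0 + 1/12 + 0 = 1/12
H(Y) = -[(11/12)·log₂(11/12) + (1/12)·log₂(1/12)]
  = 0.1151 + 0.2987
  = 0.4138 bits
H(X|Y) = -Σ P(X,Y)·log₂ P(X|Y), where P(X|Y) = P(X,Y) / P(Y)
  (cells with P(X,Y) = 0 contribute 0)
  (X=0,Y=0): P(X|Y) = (5/8)/(11/12) = 15/22;  -(5/8)·log₂(15/22) = 0.3453
  (X=1,Y=1): P(X|Y) = (1/12)/(1/12) = 1;  -(1/12)·log₂(1) = 0.0000
  (X=2,Y=0): P(X|Y) = (7/24)/(11/12) = 7/22;  -(7/24)·log₂(7/22) = 0.4819
H(X|Y) = 0.3453 + 0.0000 + 0.4819
  = 0.8272 bits

H(X,Y) = H(Y) + H(X|Y) = 0.4138 + 0.8272 = 1.2410 bits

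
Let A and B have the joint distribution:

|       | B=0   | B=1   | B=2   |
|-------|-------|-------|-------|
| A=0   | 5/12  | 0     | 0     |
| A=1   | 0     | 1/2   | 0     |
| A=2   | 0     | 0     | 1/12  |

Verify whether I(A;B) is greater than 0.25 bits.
Marginal P(A) (row sums):
  P(A=0) = 5/12 + 0 + 0 = 5/12
  P(A=1) = 0 + 1/2 + 0 = 1/2
  P(A=2) = 0 + 0 + 1/12 = 1/12
Marginal P(B) (column sums):
  P(B=0) = 5/12 + 0 + 0 = 5/12
  P(B=1) = 0 + 1/2 + 0 = 1/2
  P(B=2) = 0 + 0 + 1/12 = 1/12

H(A) = -[(5/12)·log₂(5/12) + (1/2)·log₂(1/2) + (1/12)·log₂(1/12)]
  = 0.5263 + 0.5000 + 0.2987
  = 1.3250 bits
H(B) = -[(5/12)·log₂(5/12) + (1/2)·log₂(1/2) + (1/12)·log₂(1/12)]
  = 0.5263 + 0.5000 + 0.2987
  = 1.3250 bits
H(A,B) = -[(5/12)·log₂(5/12) + (1/2)·log₂(1/2) + (1/12)·log₂(1/12)]
  = 0.5263 + 0.5000 + 0.2987
  = 1.3250 bits

I(A;B) = H(A) + H(B) - H(A,B)
  = 1.3250 + 1.3250 - 1.3250
  = 1.3250 bits

Yes. I(A;B) = 1.3250 bits, which is > 0.25 bits.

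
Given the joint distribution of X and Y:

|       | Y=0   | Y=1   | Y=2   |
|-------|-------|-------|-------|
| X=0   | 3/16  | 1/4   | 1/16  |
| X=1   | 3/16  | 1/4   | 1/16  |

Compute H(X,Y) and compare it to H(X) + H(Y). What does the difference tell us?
Marginal P(X) (row sums):
  P(X=0) = 3/16 + 1/4 + 1/16 = 1/2
  P(X=1) = 3/16 + 1/4 + 1/16 = 1/2
Marginal P(Y) (column sums):
  P(Y=0) = 3/16 + 3/16 = 3/8
  P(Y=1) = 1/4 + 1/4 = 1/2
  P(Y=2) = 1/16 + 1/16 = 1/8

H(X,Y) = -[(3/16)·log₂(3/16) + (1/4)·log₂(1/4) + (1/16)·log₂(1/16) + (3/16)·log₂(3/16) + (1/4)·log₂(1/4) + (1/16)·log₂(1/16)]
  = 0.4528 + 0.5000 + 0.2500 + 0.4528 + 0.5000 + 0.2500
  = 2.4056 bits
H(X) = -[(1/2)·log₂(1/2) + (1/2)·log₂(1/2)]
  = 0.5000 + 0.5000
  = 1.0000 bits
H(Y) = -[(3/8)·log₂(3/8) + (1/2)·log₂(1/2) + (1/8)·log₂(1/8)]
  = 0.5306 + 0.5000 + 0.3750
  = 1.4056 bits

H(X) + H(Y) = 1.0000 + 1.4056 = 2.4056 bits
Difference: H(X) + H(Y) - H(X,Y) = 2.4056 - 2.4056 = 0.0000 bits = I(X;Y)

The difference is the mutual information; it is 0 here, so X and Y are independent (the joint entropy equals the sum of the marginal entropies).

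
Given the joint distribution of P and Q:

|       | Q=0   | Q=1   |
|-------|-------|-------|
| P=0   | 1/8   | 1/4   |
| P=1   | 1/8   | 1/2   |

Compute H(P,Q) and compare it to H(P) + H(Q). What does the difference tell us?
Marginal P(P) (row sums):
  P(P=0) = 1/8 + 1/4 = 3/8
  P(P=1) = 1/8 + 1/2 = 5/8
Marginal P(Q) (column sums):
  P(Q=0) = 1/8 + 1/8 = 1/4
  P(Q=1) = 1/4 + 1/2 = 3/4

H(P,Q) = -[(1/8)·log₂(1/8) + (1/4)·log₂(1/4) + (1/8)·log₂(1/8) + (1/2)·log₂(1/2)]
  = 0.3750 + 0.5000 + 0.3750 + 0.5000
  = 1.7500 bits
H(P) = -[(3/8)·log₂(3/8) + (5/8)·log₂(5/8)]
  = 0.5306 + 0.4238
  = 0.9544 bits
H(Q) = -[(1/4)·log₂(1/4) + (3/4)·log₂(3/4)]
  = 0.5000 + 0.3113
  = 0.8113 bits

H(P) + H(Q) = 0.9544 + 0.8113 = 1.7657 bits
Difference: H(P) + H(Q) - H(P,Q) = 1.7657 - 1.7500 = 0.0157 bits = I(P;Q)

The difference is the mutual information; it is positive here, so P and Q are dependent (knowing one reduces uncertainty about the other by 0.0157 bits).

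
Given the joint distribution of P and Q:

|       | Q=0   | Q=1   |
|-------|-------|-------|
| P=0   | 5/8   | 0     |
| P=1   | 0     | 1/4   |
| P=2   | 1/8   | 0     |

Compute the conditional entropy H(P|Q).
Marginal P(Q) (column sums):
  P(Q=0) = 5/8 + 0 + 1/8 = 3/4
  P(Q=1) = 0 + 1/4 + 0 = 1/4

H(P|Q) = -Σ P(P,Q)·log₂ P(P|Q), where P(P|Q) = P(P,Q) / P(Q)
  (cells with P(P,Q) = 0 contribute 0)
  (P=0,Q=0): P(P|Q) = (5/8)/(3/4) = 5/6;  -(5/8)·log₂(5/6) = 0.1644
  (P=1,Q=1): P(P|Q) = (1/4)/(1/4) = 1;  -(1/4)·log₂(1) = 0.0000
  (P=2,Q=0): P(P|Q) = (1/8)/(3/4) = 1/6;  -(1/8)·log₂(1/6) = 0.3231
H(P|Q) = 0.1644 + 0.0000 + 0.3231
  = 0.4875 bits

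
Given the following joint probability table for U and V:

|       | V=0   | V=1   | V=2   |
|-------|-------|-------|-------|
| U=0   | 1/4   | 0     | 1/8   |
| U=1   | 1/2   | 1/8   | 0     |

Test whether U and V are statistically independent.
Marginal P(U) (row sums):
  P(U=0) = 1/4 + 0 + 1/8 = 3/8
  P(U=1) = 1/2 + 1/8 + 0 = 5/8
Marginal P(V) (column sums):
  P(V=0) = 1/4 + 1/2 = 3/4
  P(V=1) = 0 + 1/8 = 1/8
  P(V=2) = 1/8 + 0 = 1/8

U and V are independent iff P(U=i,V=j) = P(U=i)·P(V=j) for every cell.
  P(U=0)·P(V=0) = 3/8 × 3/4 = 9/32, but P(U=0,V=0) = 1/4 ✗

No, U and V are not independent. Quantitatively, I(U;V) > 0:

H(U) = -[(3/8)·log₂(3/8) + (5/8)·log₂(5/8)]
  = 0.5306 + 0.4238
  = 0.9544 bits
H(V) = -[(3/4)·log₂(3/4) + (1/8)·log₂(1/8) + (1/8)·log₂(1/8)]
  = 0.3113 + 0.3750 + 0.3750
  = 1.0613 bits
H(U,V) = -[(1/4)·log₂(1/4) + (1/8)·log₂(1/8) + (1/2)·log₂(1/2) + (1/8)·log₂(1/8)]
  = 0.5000 + 0.3750 + 0.5000 + 0.3750
  = 1.7500 bits
I(U;V) = H(U) + H(V) - H(U,V) = 0.9544 + 1.0613 - 1.7500 = 0.2657 bits > 0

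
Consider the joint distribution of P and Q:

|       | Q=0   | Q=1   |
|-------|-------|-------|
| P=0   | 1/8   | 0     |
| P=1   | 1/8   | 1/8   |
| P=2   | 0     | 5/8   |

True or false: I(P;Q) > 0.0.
Marginal P(P) (row sums):
  P(P=0) = 1/8 + 0 = 1/8
  P(P=1) = 1/8 + 1/8 = 1/4
  P(P=2) = 0 + 5/8 = 5/8
Marginal P(Q) (column sums):
  P(Q=0) = 1/8 + 1/8 + 0 = 1/4
  P(Q=1) = 0 + 1/8 + 5/8 = 3/4

H(P) = -[(1/8)·log₂(1/8) + (1/4)·log₂(1/4) + (5/8)·log₂(5/8)]
  = 0.3750 + 0.5000 + 0.4238
  = 1.2988 bits
H(Q) = -[(1/4)·log₂(1/4) + (3/4)·log₂(3/4)]
  = 0.5000 + 0.3113
  = 0.8113 bits
H(P,Q) = -[(1/8)·log₂(1/8) + (1/8)·log₂(1/8) + (1/8)·log₂(1/8) + (5/8)·log₂(5/8)]
  = 0.3750 + 0.3750 + 0.3750 + 0.4238
  = 1.5488 bits

I(P;Q) = H(P) + H(Q) - H(P,Q)
  = 1.2988 + 0.8113 - 1.5488
  = 0.5613 bits

True. I(P;Q) = 0.5613 bits, which is > 0.0 bits.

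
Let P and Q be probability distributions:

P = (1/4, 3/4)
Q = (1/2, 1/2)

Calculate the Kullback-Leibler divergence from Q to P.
D(P||Q) = Σ P(i) log₂(P(i)/Q(i))
  i=0: (1/4) × log₂((1/4)/(1/2)) = (1/4) × log₂(1/2) = -0.2500
  i=1: (3/4) × log₂((3/4)/(1/2)) = (3/4) × log₂(3/2) = 0.4387
D(P||Q) = -0.2500 + 0.4387
  = 0.1887 bits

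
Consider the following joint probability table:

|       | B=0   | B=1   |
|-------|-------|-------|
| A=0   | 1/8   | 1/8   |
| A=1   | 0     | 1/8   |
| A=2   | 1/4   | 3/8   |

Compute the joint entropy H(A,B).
H(A,B) = -Σ P(A,B) log₂ P(A,B), summed over the non-zero cells:
H(A,B) = -[(1/8)·log₂(1/8) + (1/8)·log₂(1/8) + (1/8)·log₂(1/8) + (1/4)·log₂(1/4) + (3/8)·log₂(3/8)]
  = 0.3750 + 0.3750 + 0.3750 + 0.5000 + 0.5306
  = 2.1556 bits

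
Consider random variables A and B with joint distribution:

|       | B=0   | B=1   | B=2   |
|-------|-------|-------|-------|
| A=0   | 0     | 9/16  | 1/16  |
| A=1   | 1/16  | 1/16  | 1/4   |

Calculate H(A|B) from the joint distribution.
Marginal P(B) (column sums):
  P(B=0) = 0 + 1/16 = 1/16
  P(B=1) = 9/16 + 1/16 = 5/8
  P(B=2) = 1/16 + 1/4 = 5/16

H(A|B) = -Σ P(A,B)·log₂ P(A|B), where P(A|B) = P(A,B) / P(B)
  (cells with P(A,B) = 0 contribute 0)
  (A=0,B=1): P(A|B) = (9/16)/(5/8) = 9/10;  -(9/16)·log₂(9/10) = 0.0855
  (A=0,B=2): P(A|B) = (1/16)/(5/16) = 1/5;  -(1/16)·log₂(1/5) = 0.1451
  (A=1,B=0): P(A|B) = (1/16)/(1/16) = 1;  -(1/16)·log₂(1) = 0.0000
  (A=1,B=1): P(A|B) = (1/16)/(5/8) = 1/10;  -(1/16)·log₂(1/10) = 0.2076
  (A=1,B=2): P(A|B) = (1/4)/(5/16) = 4/5;  -(1/4)·log₂(4/5) = 0.0805
H(A|B) = 0.0855 + 0.1451 + 0.0000 + 0.2076 + 0.0805
  = 0.5187 bits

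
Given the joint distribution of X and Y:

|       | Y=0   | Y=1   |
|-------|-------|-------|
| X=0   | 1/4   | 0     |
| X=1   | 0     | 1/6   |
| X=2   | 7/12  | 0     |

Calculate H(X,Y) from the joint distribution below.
H(X,Y) = -Σ P(X,Y) log₂ P(X,Y), summed over the non-zero cells:
H(X,Y) = -[(1/4)·log₂(1/4) + (1/6)·log₂(1/6) + (7/12)·log₂(7/12)]
  = 0.5000 + 0.4308 + 0.4536
  = 1.3844 bits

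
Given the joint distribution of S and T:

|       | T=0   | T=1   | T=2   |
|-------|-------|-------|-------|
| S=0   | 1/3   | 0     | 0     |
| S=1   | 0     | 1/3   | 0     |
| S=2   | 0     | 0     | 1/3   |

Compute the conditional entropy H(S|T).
Marginal P(T) (column sums):
  P(T=0) = 1/3 + 0 + 0 = 1/3
  P(T=1) = 0 + 1/3 + 0 = 1/3
  P(T=2) = 0 + 0 + 1/3 = 1/3

H(S|T) = -Σ P(S,T)·log₂ P(S|T), where P(S|T) = P(S,T) / P(T)
  (cells with P(S,T) = 0 contribute 0)
  (S=0,T=0): P(S|T) = (1/3)/(1/3) = 1;  -(1/3)·log₂(1) = 0.0000
  (S=1,T=1): P(S|T) = (1/3)/(1/3) = 1;  -(1/3)·log₂(1) = 0.0000
  (S=2,T=2): P(S|T) = (1/3)/(1/3) = 1;  -(1/3)·log₂(1) = 0.0000
H(S|T) = 0.0000 + 0.0000 + 0.0000
  = 0.0000 bits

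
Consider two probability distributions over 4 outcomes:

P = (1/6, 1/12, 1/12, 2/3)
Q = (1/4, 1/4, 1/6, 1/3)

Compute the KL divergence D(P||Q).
D(P||Q) = Σ P(i) log₂(P(i)/Q(i))
  i=0: (1/6) × log₂((1/6)/(1/4)) = (1/6) × log₂(2/3) = -0.0975
  i=1: (1/12) × log₂((1/12)/(1/4)) = (1/12) × log₂(1/3) = -0.1321
  i=2: (1/12) × log₂((1/12)/(1/6)) = (1/12) × log₂(1/2) = -0.0833
  i=3: (2/3) × log₂((2/3)/(1/3)) = (2/3) × log₂(2) = 0.6667
D(P||Q) = -0.0975 - 0.1321 - 0.0833 + 0.6667
  = 0.3538 bits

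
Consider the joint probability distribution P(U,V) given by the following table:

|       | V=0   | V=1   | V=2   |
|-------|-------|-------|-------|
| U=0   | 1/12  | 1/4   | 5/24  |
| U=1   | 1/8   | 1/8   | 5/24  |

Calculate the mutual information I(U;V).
Marginal P(U) (row sums):
  P(U=0) = 1/12 + 1/4 + 5/24 = 13/24
  P(U=1) = 1/8 + 1/8 + 5/24 = 11/24
Marginal P(V) (column sums):
  P(V=0) = 1/12 + 1/8 = 5/24
  P(V=1) = 1/4 + 1/8 = 3/8
  P(V=2) = 5/24 + 5/24 = 5/12

H(U) = -[(13/24)·log₂(13/24) + (11/24)·log₂(11/24)]
  = 0.4791 + 0.5159
  = 0.9950 bits
H(V) = -[(5/24)·log₂(5/24) + (3/8)·log₂(3/8) + (5/12)·log₂(5/12)]
  = 0.4715 + 0.5306 + 0.5263
  = 1.5284 bits
H(U,V) = -[(1/12)·log₂(1/12) + (1/4)·log₂(1/4) + (5/24)·log₂(5/24) + (1/8)·log₂(1/8) + (1/8)·log₂(1/8) + (5/24)·log₂(5/24)]
  = 0.2987 + 0.5000 + 0.4715 + 0.3750 + 0.3750 + 0.4715
  = 2.4917 bits

I(U;V) = H(U) + H(V) - H(U,V)
  = 0.9950 + 1.5284 - 2.4917
  = 0.0317 bits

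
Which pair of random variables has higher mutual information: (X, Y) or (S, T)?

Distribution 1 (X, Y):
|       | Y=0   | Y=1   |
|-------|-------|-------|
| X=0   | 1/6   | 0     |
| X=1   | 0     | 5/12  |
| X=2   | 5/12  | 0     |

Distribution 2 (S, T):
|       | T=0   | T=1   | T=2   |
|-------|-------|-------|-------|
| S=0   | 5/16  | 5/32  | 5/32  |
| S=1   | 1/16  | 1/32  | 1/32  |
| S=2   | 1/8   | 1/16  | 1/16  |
Distribution 1 (X, Y):
Marginal P(X) (row sums):
  P(X=0) = 1/6 + 0 = 1/6
  P(X=1) = 0 + 5/12 = 5/12
  P(X=2) = 5/12 + 0 = 5/12
Marginal P(Y) (column sums):
  P(Y=0) = 1/6 + 0 + 5/12 = 7/12
  P(Y=1) = 0 + 5/12 + 0 = 5/12

H(X) = -[(1/6)·log₂(1/6) + (5/12)·log₂(5/12) + (5/12)·log₂(5/12)]
  = 0.4308 + 0.5263 + 0.5263
  = 1.4834 bits
H(Y) = -[(7/12)·log₂(7/12) + (5/12)·log₂(5/12)]
  = 0.4536 + 0.5263
  = 0.9799 bits
H(X,Y) = -[(1/6)·log₂(1/6) + (5/12)·log₂(5/12) + (5/12)·log₂(5/12)]
  = 0.4308 + 0.5263 + 0.5263
  = 1.4834 bits

I(X;Y) = H(X) + H(Y) - H(X,Y)
  = 1.4834 + 0.9799 - 1.4834
  = 0.9799 bits

Distribution 2 (S, T):
Marginal P(S) (row sums):
  P(S=0) = 5/16 + 5/32 + 5/32 = 5/8
  P(S=1) = 1/16 + 1/32 + 1/32 = 1/8
  P(S=2) = 1/8 + 1/16 + 1/16 = 1/4
Marginal P(T) (column sums):
  P(T=0) = 5/16 + 1/16 + 1/8 = 1/2
  P(T=1) = 5/32 + 1/32 + 1/16 = 1/4
  P(T=2) = 5/32 + 1/32 + 1/16 = 1/4

H(S) = -[(5/8)·log₂(5/8) + (1/8)·log₂(1/8) + (1/4)·log₂(1/4)]
  = 0.4238 + 0.3750 + 0.5000
  = 1.2988 bits
H(T) = -[(1/2)·log₂(1/2) + (1/4)·log₂(1/4) + (1/4)·log₂(1/4)]
  = 0.5000 + 0.5000 + 0.5000
  = 1.5000 bits
H(S,T) = -[(5/16)·log₂(5/16) + (5/32)·log₂(5/32) + (5/32)·log₂(5/32) + (1/16)·log₂(1/16) + (1/32)·log₂(1/32) + (1/32)·log₂(1/32) + (1/8)·log₂(1/8) + (1/16)·log₂(1/16) + (1/16)·log₂(1/16)]
  = 0.5244 + 0.4184 + 0.4184 + 0.2500 + 0.1563 + 0.1563 + 0.3750 + 0.2500 + 0.2500
  = 2.7988 bits

I(S;T) = H(S) + H(T) - H(S,T)
  = 1.2988 + 1.5000 - 2.7988
  = 0.0000 bits

I(X;Y) = 0.9799 bits > I(S;T) = 0.0000 bits, so (X, Y) has the higher mutual information (stronger dependence).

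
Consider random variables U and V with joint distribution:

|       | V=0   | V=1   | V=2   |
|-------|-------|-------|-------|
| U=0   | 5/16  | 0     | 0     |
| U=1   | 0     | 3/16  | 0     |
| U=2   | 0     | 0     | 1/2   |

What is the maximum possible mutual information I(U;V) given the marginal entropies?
The upper bound on mutual information is I(U;V) ≤ min(H(U), H(V)).

Marginal P(U) (row sums):
  P(U=0) = 5/16 + 0 + 0 = 5/16
  P(U=1) = 0 + 3/16 + 0 = 3/16
  P(U=2) = 0 + 0 + 1/2 = 1/2
Marginal P(V) (column sums):
  P(V=0) = 5/16 + 0 + 0 = 5/16
  P(V=1) = 0 + 3/16 + 0 = 3/16
  P(V=2) = 0 + 0 + 1/2 = 1/2

H(U) = -[(5/16)·log₂(5/16) + (3/16)·log₂(3/16) + (1/2)·log₂(1/2)]
  = 0.5244 + 0.4528 + 0.5000
  = 1.4772 bits
H(V) = -[(5/16)·log₂(5/16) + (3/16)·log₂(3/16) + (1/2)·log₂(1/2)]
  = 0.5244 + 0.4528 + 0.5000
  = 1.4772 bits

Maximum possible I(U;V) = min(1.4772, 1.4772) = 1.4772 bits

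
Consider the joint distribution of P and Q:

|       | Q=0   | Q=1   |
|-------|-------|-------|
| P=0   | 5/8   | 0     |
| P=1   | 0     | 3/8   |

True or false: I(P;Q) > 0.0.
Marginal P(P) (row sums):
  P(P=0) = 5/8 + 0 = 5/8
  P(P=1) = 0 + 3/8 = 3/8
Marginal P(Q) (column sums):
  P(Q=0) = 5/8 + 0 = 5/8
  P(Q=1) = 0 + 3/8 = 3/8

H(P) = -[(5/8)·log₂(5/8) + (3/8)·log₂(3/8)]
  = 0.4238 + 0.5306
  = 0.9544 bits
H(Q) = -[(5/8)·log₂(5/8) + (3/8)·log₂(3/8)]
  = 0.4238 + 0.5306
  = 0.9544 bits
H(P,Q) = -[(5/8)·log₂(5/8) + (3/8)·log₂(3/8)]
  = 0.4238 + 0.5306
  = 0.9544 bits

I(P;Q) = H(P) + H(Q) - H(P,Q)
  = 0.9544 + 0.9544 - 0.9544
  = 0.9544 bits

True. I(P;Q) = 0.9544 bits, which is > 0.0 bits.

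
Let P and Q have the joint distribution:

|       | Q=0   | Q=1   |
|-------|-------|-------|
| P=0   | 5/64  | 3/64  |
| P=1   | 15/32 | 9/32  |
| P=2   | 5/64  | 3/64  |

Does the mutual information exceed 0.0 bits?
Marginal P(P) (row sums):
  P(P=0) = 5/64 + 3/64 = 1/8
  P(P=1) = 15/32 + 9/32 = 3/4
  P(P=2) = 5/64 + 3/64 = 1/8
Marginal P(Q) (column sums):
  P(Q=0) = 5/64 + 15/32 + 5/64 = 5/8
  P(Q=1) = 3/64 + 9/32 + 3/64 = 3/8

H(P) = -[(1/8)·log₂(1/8) + (3/4)·log₂(3/4) + (1/8)·log₂(1/8)]
  = 0.3750 + 0.3113 + 0.3750
  = 1.0613 bits
H(Q) = -[(5/8)·log₂(5/8) + (3/8)·log₂(3/8)]
  = 0.4238 + 0.5306
  = 0.9544 bits
H(P,Q) = -[(5/64)·log₂(5/64) + (3/64)·log₂(3/64) + (15/32)·log₂(15/32) + (9/32)·log₂(9/32) + (5/64)·log₂(5/64) + (3/64)·log₂(3/64)]
  = 0.2873 + 0.2070 + 0.5124 + 0.5147 + 0.2873 + 0.2070
  = 2.0157 bits

I(P;Q) = H(P) + H(Q) - H(P,Q)
  = 1.0613 + 0.9544 - 2.0157
  = 0.0000 bits

No. I(P;Q) = 0.0000 bits, which is ≤ 0.0 bits.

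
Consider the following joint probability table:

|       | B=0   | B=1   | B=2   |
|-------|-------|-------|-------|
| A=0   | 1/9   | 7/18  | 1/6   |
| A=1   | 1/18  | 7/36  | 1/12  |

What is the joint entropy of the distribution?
H(A,B) = -Σ P(A,B) log₂ P(A,B), summed over the non-zero cells:
H(A,B) = -[(1/9)·log₂(1/9) + (7/18)·log₂(7/18) + (1/6)·log₂(1/6) + (1/18)·log₂(1/18) + (7/36)·log₂(7/36) + (1/12)·log₂(1/12)]
  = 0.3522 + 0.5299 + 0.4308 + 0.2317 + 0.4594 + 0.2987
  = 2.3027 bits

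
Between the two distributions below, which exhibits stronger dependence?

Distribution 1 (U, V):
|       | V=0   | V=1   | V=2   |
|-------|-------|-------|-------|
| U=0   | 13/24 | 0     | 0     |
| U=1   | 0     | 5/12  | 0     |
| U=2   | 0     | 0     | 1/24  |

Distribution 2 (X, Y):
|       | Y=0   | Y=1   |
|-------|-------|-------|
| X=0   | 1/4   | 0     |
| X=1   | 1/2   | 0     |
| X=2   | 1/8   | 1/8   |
Distribution 1 (U, V):
Marginal P(U) (row sums):
  P(U=0) = 13/24 + 0 + 0 = 13/24
  P(U=1) = 0 + 5/12 + 0 = 5/12
  P(U=2) = 0 + 0 + 1/24 = 1/24
Marginal P(V) (column sums):
  P(V=0) = 13/24 + 0 + 0 = 13/24
  P(V=1) = 0 + 5/12 + 0 = 5/12
  P(V=2) = 0 + 0 + 1/24 = 1/24

H(U) = -[(13/24)·log₂(13/24) + (5/12)·log₂(5/12) + (1/24)·log₂(1/24)]
  = 0.4791 + 0.5263 + 0.1910
  = 1.1964 bits
H(V) = -[(13/24)·log₂(13/24) + (5/12)·log₂(5/12) + (1/24)·log₂(1/24)]
  = 0.4791 + 0.5263 + 0.1910
  = 1.1964 bits
H(U,V) = -[(13/24)·log₂(13/24) + (5/12)·log₂(5/12) + (1/24)·log₂(1/24)]
  = 0.4791 + 0.5263 + 0.1910
  = 1.1964 bits

I(U;V) = H(U) + H(V) - H(U,V)
  = 1.1964 + 1.1964 - 1.1964
  = 1.1964 bits

Distribution 2 (X, Y):
Marginal P(X) (row sums):
  P(X=0) = 1/4 + 0 = 1/4
  P(X=1) = 1/2 + 0 = 1/2
  P(X=2) = 1/8 + 1/8 = 1/4
Marginal P(Y) (column sums):
  P(Y=0) = 1/4 + 1/2 + 1/8 = 7/8
  P(Y=1) = 0 + 0 + 1/8 = 1/8

H(X) = -[(1/4)·log₂(1/4) + (1/2)·log₂(1/2) + (1/4)·log₂(1/4)]
  = 0.5000 + 0.5000 + 0.5000
  = 1.5000 bits
H(Y) = -[(7/8)·log₂(7/8) + (1/8)·log₂(1/8)]
  = 0.1686 + 0.3750
  = 0.5436 bits
H(X,Y) = -[(1/4)·log₂(1/4) + (1/2)·log₂(1/2) + (1/8)·log₂(1/8) + (1/8)·log₂(1/8)]
  = 0.5000 + 0.5000 + 0.3750 + 0.3750
  = 1.7500 bits

I(X;Y) = H(X) + H(Y) - H(X,Y)
  = 1.5000 + 0.5436 - 1.7500
  = 0.2936 bits

I(U;V) = 1.1964 bits > I(X;Y) = 0.2936 bits, so (U, V) has the higher mutual information (stronger dependence).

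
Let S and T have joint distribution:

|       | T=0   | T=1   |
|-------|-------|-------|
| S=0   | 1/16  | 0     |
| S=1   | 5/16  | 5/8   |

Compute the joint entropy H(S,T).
H(S,T) = -Σ P(S,T) log₂ P(S,T), summed over the non-zero cells:
H(S,T) = -[(1/16)·log₂(1/16) + (5/16)·log₂(5/16) + (5/8)·log₂(5/8)]
  = 0.2500 + 0.5244 + 0.4238
  = 1.1982 bits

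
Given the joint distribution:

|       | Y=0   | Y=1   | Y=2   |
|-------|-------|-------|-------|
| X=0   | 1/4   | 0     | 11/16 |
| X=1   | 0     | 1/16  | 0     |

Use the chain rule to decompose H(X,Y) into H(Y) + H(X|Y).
By the chain rule: H(X,Y) = H(Y) + H(X|Y)

Marginal P(Y) (column sums):
  P(Y=0) = 1/4 + 0 = 1/4
  P(Y=1) = 0 + 1/16 = 1/16
  P(Y=2) = 11/16 + 0 = 11/16
H(Y) = -[(1/4)·log₂(1/4) + (1/16)·log₂(1/16) + (11/16)·log₂(11/16)]
  = 0.5000 + 0.2500 + 0.3716
  = 1.1216 bits
H(X|Y) = -Σ P(X,Y)·log₂ P(X|Y), where P(X|Y) = P(X,Y) / P(Y)
  (cells with P(X,Y) = 0 contribute 0)
  (X=0,Y=0): P(X|Y) = (1/4)/(1/4) = 1;  -(1/4)·log₂(1) = 0.0000
  (X=0,Y=2): P(X|Y) = (11/16)/(11/16) = 1;  -(11/16)·log₂(1) = 0.0000
  (X=1,Y=1): P(X|Y) = (1/16)/(1/16) = 1;  -(1/16)·log₂(1) = 0.0000
H(X|Y) = 0.0000 + 0.0000 + 0.0000
  = 0.0000 bits

H(X,Y) = H(Y) + H(X|Y) = 1.1216 + 0.0000 = 1.1216 bits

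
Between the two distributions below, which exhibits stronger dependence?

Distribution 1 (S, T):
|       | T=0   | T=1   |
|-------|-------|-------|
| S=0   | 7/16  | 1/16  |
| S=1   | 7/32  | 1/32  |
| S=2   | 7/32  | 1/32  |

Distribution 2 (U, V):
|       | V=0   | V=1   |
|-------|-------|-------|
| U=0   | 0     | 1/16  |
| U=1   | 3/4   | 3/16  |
Distribution 1 (S, T):
Marginal P(S) (row sums):
  P(S=0) = 7/16 + 1/16 = 1/2
  P(S=1) = 7/32 + 1/32 = 1/4
  P(S=2) = 7/32 + 1/32 = 1/4
Marginal P(T) (column sums):
  P(T=0) = 7/16 + 7/32 + 7/32 = 7/8
  P(T=1) = 1/16 + 1/32 + 1/32 = 1/8

H(S) = -[(1/2)·log₂(1/2) + (1/4)·log₂(1/4) + (1/4)·log₂(1/4)]
  = 0.5000 + 0.5000 + 0.5000
  = 1.5000 bits
H(T) = -[(7/8)·log₂(7/8) + (1/8)·log₂(1/8)]
  = 0.1686 + 0.3750
  = 0.5436 bits
H(S,T) = -[(7/16)·log₂(7/16) + (1/16)·log₂(1/16) + (7/32)·log₂(7/32) + (1/32)·log₂(1/32) + (7/32)·log₂(7/32) + (1/32)·log₂(1/32)]
  = 0.5218 + 0.2500 + 0.4796 + 0.1563 + 0.4796 + 0.1563
  = 2.0436 bits

I(S;T) = H(S) + H(T) - H(S,T)
  = 1.5000 + 0.5436 - 2.0436
  = 0.0000 bits

Distribution 2 (U, V):
Marginal P(U) (row sums):
  P(U=0) = 0 + 1/16 = 1/16
  P(U=1) = 3/4 + 3/16 = 15/16
Marginal P(V) (column sums):
  P(V=0) = 0 + 3/4 = 3/4
  P(V=1) = 1/16 + 3/16 = 1/4

H(U) = -[(1/16)·log₂(1/16) + (15/16)·log₂(15/16)]
  = 0.2500 + 0.0873
  = 0.3373 bits
H(V) = -[(3/4)·log₂(3/4) + (1/4)·log₂(1/4)]
  = 0.3113 + 0.5000
  = 0.8113 bits
H(U,V) = -[(1/16)·log₂(1/16) + (3/4)·log₂(3/4) + (3/16)·log₂(3/16)]
  = 0.2500 + 0.3113 + 0.4528
  = 1.0141 bits

I(U;V) = H(U) + H(V) - H(U,V)
  = 0.3373 + 0.8113 - 1.0141
  = 0.1345 bits

I(U;V) = 0.1345 bits > I(S;T) = 0.0000 bits, so (U, V) has the higher mutual information (stronger dependence).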